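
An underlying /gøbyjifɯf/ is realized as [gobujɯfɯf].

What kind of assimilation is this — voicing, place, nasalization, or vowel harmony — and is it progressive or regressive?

/ø/→[o] /y/→[u] /i/→[ɯ].
Vowels agree with the last vowel, so the harmony is regressive.

vowel harmony, regressive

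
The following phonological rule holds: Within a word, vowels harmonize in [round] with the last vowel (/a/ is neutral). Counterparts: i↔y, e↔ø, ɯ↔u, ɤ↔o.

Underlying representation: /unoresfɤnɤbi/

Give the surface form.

/u/ harmonizes with /i/ ([-round]) → [ɯ]
/o/ harmonizes with /i/ ([-round]) → [ɤ]

[ɯnɤresfɤnɤbi]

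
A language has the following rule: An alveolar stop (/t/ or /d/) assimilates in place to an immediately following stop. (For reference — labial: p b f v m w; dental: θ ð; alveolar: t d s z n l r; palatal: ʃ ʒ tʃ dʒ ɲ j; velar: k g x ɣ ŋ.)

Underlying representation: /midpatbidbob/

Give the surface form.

/d/ before /p/ (labial) → [b]
/t/ before /b/ (labial) → [p]
/d/ before /b/ (labial) → [b]

[mibpapbibbob]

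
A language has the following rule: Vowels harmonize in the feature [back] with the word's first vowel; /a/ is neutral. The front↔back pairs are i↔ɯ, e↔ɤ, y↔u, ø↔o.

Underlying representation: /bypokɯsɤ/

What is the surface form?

/o/ harmonizes with /y/ ([-back]) → [ø]
/ɯ/ harmonizes with /y/ ([-back]) → [i]
/ɤ/ harmonizes with /y/ ([-back]) → [e]

[bypøkise]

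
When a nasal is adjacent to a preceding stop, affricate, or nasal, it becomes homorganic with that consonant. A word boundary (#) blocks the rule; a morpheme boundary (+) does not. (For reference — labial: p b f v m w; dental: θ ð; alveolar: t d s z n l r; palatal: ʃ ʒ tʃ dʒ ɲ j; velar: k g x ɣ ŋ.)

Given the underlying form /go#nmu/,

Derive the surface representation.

[go#nnu]

/m/ after /n/ (alveolar) → [n]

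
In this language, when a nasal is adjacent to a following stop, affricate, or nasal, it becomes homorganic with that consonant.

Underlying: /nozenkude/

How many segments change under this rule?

/n/ before /k/ (velar) → [ŋ]
1 segment changes.

1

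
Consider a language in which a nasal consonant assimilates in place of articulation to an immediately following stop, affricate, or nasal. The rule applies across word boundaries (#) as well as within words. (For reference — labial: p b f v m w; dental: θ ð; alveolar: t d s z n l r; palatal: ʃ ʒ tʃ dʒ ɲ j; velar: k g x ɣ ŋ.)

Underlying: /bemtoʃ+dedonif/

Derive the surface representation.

[bentoʃ+dedonif]

/m/ before /t/ (alveolar) → [n]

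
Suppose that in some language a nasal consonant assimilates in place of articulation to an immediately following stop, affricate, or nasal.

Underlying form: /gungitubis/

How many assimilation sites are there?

/n/ before /g/ (velar) → [ŋ]
1 segment changes.

1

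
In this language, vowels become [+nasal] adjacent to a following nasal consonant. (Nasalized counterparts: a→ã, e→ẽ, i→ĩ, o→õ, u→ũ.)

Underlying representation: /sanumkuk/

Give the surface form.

[sãnũmkuk]

/a/ before nasal /n/ → [ã]
/u/ before nasal /m/ → [ũ]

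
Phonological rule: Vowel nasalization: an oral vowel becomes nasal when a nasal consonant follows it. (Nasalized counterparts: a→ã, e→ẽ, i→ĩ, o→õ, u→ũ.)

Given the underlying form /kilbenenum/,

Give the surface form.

/e/ before nasal /n/ → [ẽ]
/e/ before nasal /n/ → [ẽ]
/u/ before nasal /m/ → [ũ]

[kilbẽnẽnũm]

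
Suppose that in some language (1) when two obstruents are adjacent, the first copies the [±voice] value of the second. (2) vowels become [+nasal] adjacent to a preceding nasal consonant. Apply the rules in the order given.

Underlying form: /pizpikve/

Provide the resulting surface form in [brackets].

[pispigve]

Rule 1: /z/ before /p/ (voiceless) → [s]
Rule 1: /k/ before /v/ (voiced) → [g]
After rule 1: pispigve
Rule 2: no segment meets the rule's conditions; no change.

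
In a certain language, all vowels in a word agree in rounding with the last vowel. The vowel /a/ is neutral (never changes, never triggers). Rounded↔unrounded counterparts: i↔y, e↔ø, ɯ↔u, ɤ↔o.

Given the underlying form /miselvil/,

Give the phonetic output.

[miselvil]

no segment meets the rule's conditions; no change.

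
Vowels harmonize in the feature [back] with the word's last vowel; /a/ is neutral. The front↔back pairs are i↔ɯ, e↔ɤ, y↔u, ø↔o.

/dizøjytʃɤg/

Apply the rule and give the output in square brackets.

[dɯzojutʃɤg]

/i/ harmonizes with /ɤ/ ([+back]) → [ɯ]
/ø/ harmonizes with /ɤ/ ([+back]) → [o]
/y/ harmonizes with /ɤ/ ([+back]) → [u]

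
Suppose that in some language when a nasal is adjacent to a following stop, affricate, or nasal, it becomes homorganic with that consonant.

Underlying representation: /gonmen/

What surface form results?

[gommen]

/n/ before /m/ (labial) → [m]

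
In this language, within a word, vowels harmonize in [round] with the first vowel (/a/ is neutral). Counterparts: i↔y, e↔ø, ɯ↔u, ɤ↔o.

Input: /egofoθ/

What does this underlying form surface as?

/o/ harmonizes with /e/ ([-round]) → [ɤ]
/o/ harmonizes with /e/ ([-round]) → [ɤ]

[egɤfɤθ]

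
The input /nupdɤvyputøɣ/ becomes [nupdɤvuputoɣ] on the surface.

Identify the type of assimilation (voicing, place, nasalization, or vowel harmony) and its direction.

/y/→[u] /ø/→[o].
Vowels agree with the first vowel, so the harmony is progressive.

vowel harmony, progressive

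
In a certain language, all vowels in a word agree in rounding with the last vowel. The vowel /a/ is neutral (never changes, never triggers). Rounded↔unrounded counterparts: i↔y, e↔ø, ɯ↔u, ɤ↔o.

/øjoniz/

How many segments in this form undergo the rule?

/ø/ harmonizes with /i/ ([-round]) → [e]
/o/ harmonizes with /i/ ([-round]) → [ɤ]
2 segments change.

2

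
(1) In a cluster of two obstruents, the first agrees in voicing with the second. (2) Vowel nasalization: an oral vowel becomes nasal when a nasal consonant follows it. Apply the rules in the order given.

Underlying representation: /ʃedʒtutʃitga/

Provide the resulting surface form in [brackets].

[ʃetʃtutʃidga]

Rule 1: /dʒ/ before /t/ (voiceless) → [tʃ]
Rule 1: /t/ before /g/ (voiced) → [d]
After rule 1: ʃetʃtutʃidga
Rule 2: no segment meets the rule's conditions; no change.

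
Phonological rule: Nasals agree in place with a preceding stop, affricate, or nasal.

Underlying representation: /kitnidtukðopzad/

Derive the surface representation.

[kitnidtukðopzad]

no segment meets the rule's conditions; no change.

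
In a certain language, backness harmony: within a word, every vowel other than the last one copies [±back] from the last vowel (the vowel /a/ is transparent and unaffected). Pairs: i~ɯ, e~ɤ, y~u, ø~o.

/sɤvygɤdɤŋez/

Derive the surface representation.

/ɤ/ harmonizes with /e/ ([-back]) → [e]
/ɤ/ harmonizes with /e/ ([-back]) → [e]
/ɤ/ harmonizes with /e/ ([-back]) → [e]

[sevygedeŋez]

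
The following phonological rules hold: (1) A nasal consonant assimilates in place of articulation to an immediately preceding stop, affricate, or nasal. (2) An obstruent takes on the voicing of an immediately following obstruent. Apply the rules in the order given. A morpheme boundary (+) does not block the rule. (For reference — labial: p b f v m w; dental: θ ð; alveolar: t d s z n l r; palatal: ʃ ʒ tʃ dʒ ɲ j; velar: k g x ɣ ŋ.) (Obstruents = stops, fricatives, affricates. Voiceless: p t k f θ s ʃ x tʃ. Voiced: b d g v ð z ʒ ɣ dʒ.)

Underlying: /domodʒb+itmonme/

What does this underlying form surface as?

[domodʒb+itnonne]

Rule 1: /m/ after /t/ (alveolar) → [n]
Rule 1: /m/ after /n/ (alveolar) → [n]
After rule 1: domodʒb+itnonne
Rule 2: no segment meets the rule's conditions; no change.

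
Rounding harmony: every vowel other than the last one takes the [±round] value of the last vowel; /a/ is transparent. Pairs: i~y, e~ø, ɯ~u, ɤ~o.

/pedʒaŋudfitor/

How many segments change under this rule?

/e/ harmonizes with /o/ ([+round]) → [ø]
/i/ harmonizes with /o/ ([+round]) → [y]
2 segments change.

2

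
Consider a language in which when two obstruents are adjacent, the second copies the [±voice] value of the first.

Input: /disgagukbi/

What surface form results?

/g/ after /s/ (voiceless) → [k]
/b/ after /k/ (voiceless) → [p]

[diskagukpi]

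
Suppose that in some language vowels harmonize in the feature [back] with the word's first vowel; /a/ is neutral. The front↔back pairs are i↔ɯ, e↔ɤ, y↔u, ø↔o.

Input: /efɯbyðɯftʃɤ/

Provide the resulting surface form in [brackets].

/ɯ/ harmonizes with /e/ ([-back]) → [i]
/ɯ/ harmonizes with /e/ ([-back]) → [i]
/ɤ/ harmonizes with /e/ ([-back]) → [e]

[efibyðiftʃe]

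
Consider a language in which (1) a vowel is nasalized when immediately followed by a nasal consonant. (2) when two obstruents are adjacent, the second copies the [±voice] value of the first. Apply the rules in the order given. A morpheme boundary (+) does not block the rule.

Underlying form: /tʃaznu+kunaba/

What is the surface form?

Rule 1: /u/ before nasal /n/ → [ũ]
After rule 1: tʃaznu+kũnaba
Rule 2: no segment meets the rule's conditions; no change.

[tʃaznu+kũnaba]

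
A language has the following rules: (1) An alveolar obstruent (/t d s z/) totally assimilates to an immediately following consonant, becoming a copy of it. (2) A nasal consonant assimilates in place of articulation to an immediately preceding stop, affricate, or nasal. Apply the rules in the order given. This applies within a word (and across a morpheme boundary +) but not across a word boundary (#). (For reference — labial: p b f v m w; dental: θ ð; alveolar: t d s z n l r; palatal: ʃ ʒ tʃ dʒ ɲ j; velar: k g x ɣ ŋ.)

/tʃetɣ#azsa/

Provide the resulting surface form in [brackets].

Rule 1: /t/ before /ɣ/ → [ɣ] (total assimilation)
Rule 1: /z/ before /s/ → [s] (total assimilation)
After rule 1: tʃeɣɣ#assa
Rule 2: no segment meets the rule's conditions; no change.

[tʃeɣɣ#assa]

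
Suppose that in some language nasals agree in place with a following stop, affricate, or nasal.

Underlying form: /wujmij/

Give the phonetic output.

no segment meets the rule's conditions; no change.

[wujmij]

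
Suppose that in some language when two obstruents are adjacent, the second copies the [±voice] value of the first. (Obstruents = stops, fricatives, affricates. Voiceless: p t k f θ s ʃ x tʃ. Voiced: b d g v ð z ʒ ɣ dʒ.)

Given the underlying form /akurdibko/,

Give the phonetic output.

/k/ after /b/ (voiced) → [g]

[akurdibgo]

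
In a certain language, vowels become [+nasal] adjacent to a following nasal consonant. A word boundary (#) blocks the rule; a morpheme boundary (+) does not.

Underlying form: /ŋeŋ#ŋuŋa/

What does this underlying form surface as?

/e/ before nasal /ŋ/ → [ẽ]
/u/ before nasal /ŋ/ → [ũ]

[ŋẽŋ#ŋũŋa]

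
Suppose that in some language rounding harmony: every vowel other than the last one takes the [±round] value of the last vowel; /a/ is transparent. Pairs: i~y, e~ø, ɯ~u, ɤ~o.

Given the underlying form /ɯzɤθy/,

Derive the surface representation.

[uzoθy]

/ɯ/ harmonizes with /y/ ([+round]) → [u]
/ɤ/ harmonizes with /y/ ([+round]) → [o]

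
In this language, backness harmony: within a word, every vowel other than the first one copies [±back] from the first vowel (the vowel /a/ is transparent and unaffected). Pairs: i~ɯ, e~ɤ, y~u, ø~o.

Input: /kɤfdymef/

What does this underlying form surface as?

[kɤfdumɤf]

/y/ harmonizes with /ɤ/ ([+back]) → [u]
/e/ harmonizes with /ɤ/ ([+back]) → [ɤ]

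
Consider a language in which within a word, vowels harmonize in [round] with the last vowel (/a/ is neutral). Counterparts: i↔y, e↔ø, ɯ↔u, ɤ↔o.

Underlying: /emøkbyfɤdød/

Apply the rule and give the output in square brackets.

/e/ harmonizes with /ø/ ([+round]) → [ø]
/ɤ/ harmonizes with /ø/ ([+round]) → [o]

[ømøkbyfodød]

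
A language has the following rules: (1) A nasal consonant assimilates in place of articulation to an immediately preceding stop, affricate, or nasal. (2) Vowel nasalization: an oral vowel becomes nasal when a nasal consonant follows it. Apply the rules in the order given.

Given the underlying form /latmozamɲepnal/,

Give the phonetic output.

[latnozãmmepmal]

Rule 1: /m/ after /t/ (alveolar) → [n]
Rule 1: /ɲ/ after /m/ (labial) → [m]
Rule 1: /n/ after /p/ (labial) → [m]
After rule 1: latnozammepmal
Rule 2: /a/ before nasal /m/ → [ã]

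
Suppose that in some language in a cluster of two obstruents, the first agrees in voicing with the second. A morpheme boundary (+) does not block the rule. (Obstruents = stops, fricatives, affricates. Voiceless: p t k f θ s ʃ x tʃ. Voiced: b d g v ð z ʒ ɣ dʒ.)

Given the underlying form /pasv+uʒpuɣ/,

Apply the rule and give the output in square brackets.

[pazv+uʃpuɣ]

/s/ before /v/ (voiced) → [z]
/ʒ/ before /p/ (voiceless) → [ʃ]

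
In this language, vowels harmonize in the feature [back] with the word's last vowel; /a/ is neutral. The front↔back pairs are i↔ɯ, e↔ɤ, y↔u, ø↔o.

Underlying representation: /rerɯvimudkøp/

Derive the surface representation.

[rerivimydkøp]

/ɯ/ harmonizes with /ø/ ([-back]) → [i]
/u/ harmonizes with /ø/ ([-back]) → [y]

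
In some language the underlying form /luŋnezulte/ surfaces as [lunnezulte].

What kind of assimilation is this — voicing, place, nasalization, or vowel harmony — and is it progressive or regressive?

place assimilation, regressive

/ŋ/→[n].
Each target copies a feature from the following segment, so the direction is regressive.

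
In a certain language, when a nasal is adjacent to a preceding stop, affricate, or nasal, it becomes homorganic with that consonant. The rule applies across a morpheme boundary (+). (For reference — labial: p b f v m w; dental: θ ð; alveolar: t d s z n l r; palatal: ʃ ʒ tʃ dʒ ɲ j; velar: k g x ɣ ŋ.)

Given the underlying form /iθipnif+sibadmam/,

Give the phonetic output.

[iθipmif+sibadnam]

/n/ after /p/ (labial) → [m]
/m/ after /d/ (alveolar) → [n]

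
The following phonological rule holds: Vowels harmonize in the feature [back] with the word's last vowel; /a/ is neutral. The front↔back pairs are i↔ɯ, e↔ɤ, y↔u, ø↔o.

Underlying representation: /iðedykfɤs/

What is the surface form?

[ɯðɤdukfɤs]

/i/ harmonizes with /ɤ/ ([+back]) → [ɯ]
/e/ harmonizes with /ɤ/ ([+back]) → [ɤ]
/y/ harmonizes with /ɤ/ ([+back]) → [u]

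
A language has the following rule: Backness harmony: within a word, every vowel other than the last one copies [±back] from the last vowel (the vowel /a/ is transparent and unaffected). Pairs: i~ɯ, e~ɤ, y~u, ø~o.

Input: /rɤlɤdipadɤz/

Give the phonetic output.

[rɤlɤdɯpadɤz]

/i/ harmonizes with /ɤ/ ([+back]) → [ɯ]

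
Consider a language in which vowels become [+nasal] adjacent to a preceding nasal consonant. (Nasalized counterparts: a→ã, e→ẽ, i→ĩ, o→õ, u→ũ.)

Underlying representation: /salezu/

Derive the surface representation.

no segment meets the rule's conditions; no change.

[salezu]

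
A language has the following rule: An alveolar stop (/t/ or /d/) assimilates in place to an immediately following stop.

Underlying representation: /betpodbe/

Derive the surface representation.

/t/ before /p/ (labial) → [p]
/d/ before /b/ (labial) → [b]

[beppobbe]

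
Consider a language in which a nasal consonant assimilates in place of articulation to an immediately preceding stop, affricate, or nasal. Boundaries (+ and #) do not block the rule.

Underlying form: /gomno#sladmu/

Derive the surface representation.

/n/ after /m/ (labial) → [m]
/m/ after /d/ (alveolar) → [n]

[gommo#sladnu]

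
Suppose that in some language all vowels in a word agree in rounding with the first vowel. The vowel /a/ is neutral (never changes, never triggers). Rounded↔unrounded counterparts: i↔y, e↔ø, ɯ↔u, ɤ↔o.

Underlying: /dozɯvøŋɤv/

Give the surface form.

/ɯ/ harmonizes with /o/ ([+round]) → [u]
/ɤ/ harmonizes with /o/ ([+round]) → [o]

[dozuvøŋov]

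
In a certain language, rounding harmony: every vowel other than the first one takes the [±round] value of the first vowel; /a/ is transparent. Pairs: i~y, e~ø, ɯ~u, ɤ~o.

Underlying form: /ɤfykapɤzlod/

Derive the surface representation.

[ɤfikapɤzlɤd]

/y/ harmonizes with /ɤ/ ([-round]) → [i]
/o/ harmonizes with /ɤ/ ([-round]) → [ɤ]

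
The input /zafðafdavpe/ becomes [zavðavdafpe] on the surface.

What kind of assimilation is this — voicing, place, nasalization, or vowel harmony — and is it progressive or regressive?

voicing assimilation, regressive

/f/→[v] /f/→[v] /v/→[f].
Each target copies a feature from the following segment, so the direction is regressive.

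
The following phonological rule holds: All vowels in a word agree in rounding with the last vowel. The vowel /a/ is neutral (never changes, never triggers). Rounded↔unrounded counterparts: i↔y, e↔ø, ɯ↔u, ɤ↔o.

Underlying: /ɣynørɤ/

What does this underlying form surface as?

[ɣinerɤ]

/y/ harmonizes with /ɤ/ ([-round]) → [i]
/ø/ harmonizes with /ɤ/ ([-round]) → [e]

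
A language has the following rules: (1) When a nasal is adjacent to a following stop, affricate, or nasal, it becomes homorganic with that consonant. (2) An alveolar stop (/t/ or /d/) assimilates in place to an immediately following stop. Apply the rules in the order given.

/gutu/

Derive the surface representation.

Rule 1: no segment meets the rule's conditions; no change.
After rule 1: gutu
Rule 2: no segment meets the rule's conditions; no change.

[gutu]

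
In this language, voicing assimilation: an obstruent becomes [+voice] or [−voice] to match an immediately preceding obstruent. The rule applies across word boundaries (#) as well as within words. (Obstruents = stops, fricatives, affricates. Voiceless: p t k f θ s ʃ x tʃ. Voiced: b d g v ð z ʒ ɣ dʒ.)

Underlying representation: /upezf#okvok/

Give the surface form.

[upezv#okfok]

/f/ after /z/ (voiced) → [v]
/v/ after /k/ (voiceless) → [f]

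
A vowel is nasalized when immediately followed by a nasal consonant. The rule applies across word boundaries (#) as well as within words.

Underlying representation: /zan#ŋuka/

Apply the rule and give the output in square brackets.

/a/ before nasal /n/ → [ã]

[zãn#ŋuka]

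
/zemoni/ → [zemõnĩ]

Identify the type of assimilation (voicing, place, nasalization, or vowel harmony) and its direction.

/o/→[õ] /i/→[ĩ].
Each target copies a feature from the preceding segment, so the direction is progressive.

nasalization, progressive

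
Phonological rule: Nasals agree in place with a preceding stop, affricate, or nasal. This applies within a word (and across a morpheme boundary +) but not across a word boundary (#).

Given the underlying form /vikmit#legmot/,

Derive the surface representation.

/m/ after /k/ (velar) → [ŋ]
/m/ after /g/ (velar) → [ŋ]

[vikŋit#legŋot]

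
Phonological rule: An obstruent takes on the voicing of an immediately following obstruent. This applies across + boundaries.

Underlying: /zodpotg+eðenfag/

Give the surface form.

/d/ before /p/ (voiceless) → [t]
/t/ before /g/ (voiced) → [d]

[zotpodg+eðenfag]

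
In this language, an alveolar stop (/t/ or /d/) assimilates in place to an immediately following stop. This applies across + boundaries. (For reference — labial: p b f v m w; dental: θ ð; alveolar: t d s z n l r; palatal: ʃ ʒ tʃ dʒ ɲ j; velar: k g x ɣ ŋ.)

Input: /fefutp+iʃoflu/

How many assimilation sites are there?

/t/ before /p/ (labial) → [p]
1 segment changes.

1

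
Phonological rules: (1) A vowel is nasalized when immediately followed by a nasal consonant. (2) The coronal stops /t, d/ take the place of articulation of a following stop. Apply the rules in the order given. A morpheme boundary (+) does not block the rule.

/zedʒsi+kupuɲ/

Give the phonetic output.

Rule 1: /u/ before nasal /ɲ/ → [ũ]
After rule 1: zedʒsi+kupũɲ
Rule 2: no segment meets the rule's conditions; no change.

[zedʒsi+kupũɲ]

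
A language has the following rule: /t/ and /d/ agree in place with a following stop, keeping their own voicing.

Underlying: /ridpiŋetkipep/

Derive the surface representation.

[ribpiŋekkipep]

/d/ before /p/ (labial) → [b]
/t/ before /k/ (velar) → [k]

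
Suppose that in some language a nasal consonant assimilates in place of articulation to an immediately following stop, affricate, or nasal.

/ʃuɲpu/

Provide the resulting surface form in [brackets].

/ɲ/ before /p/ (labial) → [m]

[ʃumpu]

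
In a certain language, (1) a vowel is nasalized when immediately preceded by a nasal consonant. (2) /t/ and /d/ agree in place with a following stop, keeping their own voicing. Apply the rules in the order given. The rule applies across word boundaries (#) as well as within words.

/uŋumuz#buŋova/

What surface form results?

[uŋũmũz#buŋõva]

Rule 1: /u/ after nasal /ŋ/ → [ũ]
Rule 1: /u/ after nasal /m/ → [ũ]
Rule 1: /o/ after nasal /ŋ/ → [õ]
After rule 1: uŋũmũz#buŋõva
Rule 2: no segment meets the rule's conditions; no change.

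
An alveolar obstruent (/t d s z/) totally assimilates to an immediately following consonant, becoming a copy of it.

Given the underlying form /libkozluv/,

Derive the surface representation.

/z/ before /l/ → [l] (total assimilation)

[libkolluv]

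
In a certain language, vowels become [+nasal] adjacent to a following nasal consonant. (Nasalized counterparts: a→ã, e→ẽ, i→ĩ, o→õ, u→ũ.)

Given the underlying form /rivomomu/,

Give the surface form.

[rivõmõmu]

/o/ before nasal /m/ → [õ]
/o/ before nasal /m/ → [õ]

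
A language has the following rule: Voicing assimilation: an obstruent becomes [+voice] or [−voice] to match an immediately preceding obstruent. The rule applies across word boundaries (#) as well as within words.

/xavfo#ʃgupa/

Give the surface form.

[xavvo#ʃkupa]

/f/ after /v/ (voiced) → [v]
/g/ after /ʃ/ (voiceless) → [k]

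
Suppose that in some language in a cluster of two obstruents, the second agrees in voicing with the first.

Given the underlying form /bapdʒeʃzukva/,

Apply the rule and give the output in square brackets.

/dʒ/ after /p/ (voiceless) → [tʃ]
/z/ after /ʃ/ (voiceless) → [s]
/v/ after /k/ (voiceless) → [f]

[baptʃeʃsukfa]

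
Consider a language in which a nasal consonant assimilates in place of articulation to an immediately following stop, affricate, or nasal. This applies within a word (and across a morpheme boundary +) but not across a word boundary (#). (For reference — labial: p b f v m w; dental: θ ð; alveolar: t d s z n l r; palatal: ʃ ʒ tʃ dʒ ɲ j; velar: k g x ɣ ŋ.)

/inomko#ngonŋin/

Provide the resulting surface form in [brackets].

[inoŋko#ŋgoŋŋin]

/m/ before /k/ (velar) → [ŋ]
/n/ before /g/ (velar) → [ŋ]
/n/ before /ŋ/ (velar) → [ŋ]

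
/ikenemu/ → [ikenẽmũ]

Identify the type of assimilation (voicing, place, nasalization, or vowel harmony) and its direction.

/e/→[ẽ] /u/→[ũ].
Each target copies a feature from the preceding segment, so the direction is progressive.

nasalization, progressive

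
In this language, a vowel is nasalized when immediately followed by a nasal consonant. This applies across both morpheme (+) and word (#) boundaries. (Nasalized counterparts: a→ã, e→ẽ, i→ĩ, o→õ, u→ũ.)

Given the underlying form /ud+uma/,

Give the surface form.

/u/ before nasal /m/ → [ũ]

[ud+ũma]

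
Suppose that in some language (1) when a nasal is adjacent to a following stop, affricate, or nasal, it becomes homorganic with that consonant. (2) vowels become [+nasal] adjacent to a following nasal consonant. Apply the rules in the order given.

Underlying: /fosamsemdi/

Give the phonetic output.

[fosãmsẽndi]

Rule 1: /m/ before /d/ (alveolar) → [n]
After rule 1: fosamsendi
Rule 2: /a/ before nasal /m/ → [ã]
Rule 2: /e/ before nasal /n/ → [ẽ]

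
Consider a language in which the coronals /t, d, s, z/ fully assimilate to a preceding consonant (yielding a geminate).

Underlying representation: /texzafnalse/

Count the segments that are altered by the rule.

2

/z/ after /x/ → [x] (total assimilation)
/s/ after /l/ → [l] (total assimilation)
2 segments change.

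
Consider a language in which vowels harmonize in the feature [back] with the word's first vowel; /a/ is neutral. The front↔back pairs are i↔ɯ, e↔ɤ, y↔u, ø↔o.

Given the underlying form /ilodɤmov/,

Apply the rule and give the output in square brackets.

/o/ harmonizes with /i/ ([-back]) → [ø]
/ɤ/ harmonizes with /i/ ([-back]) → [e]
/o/ harmonizes with /i/ ([-back]) → [ø]

[ilødemøv]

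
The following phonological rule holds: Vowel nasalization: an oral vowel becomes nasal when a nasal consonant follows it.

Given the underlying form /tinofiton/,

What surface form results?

[tĩnofitõn]

/i/ before nasal /n/ → [ĩ]
/o/ before nasal /n/ → [õ]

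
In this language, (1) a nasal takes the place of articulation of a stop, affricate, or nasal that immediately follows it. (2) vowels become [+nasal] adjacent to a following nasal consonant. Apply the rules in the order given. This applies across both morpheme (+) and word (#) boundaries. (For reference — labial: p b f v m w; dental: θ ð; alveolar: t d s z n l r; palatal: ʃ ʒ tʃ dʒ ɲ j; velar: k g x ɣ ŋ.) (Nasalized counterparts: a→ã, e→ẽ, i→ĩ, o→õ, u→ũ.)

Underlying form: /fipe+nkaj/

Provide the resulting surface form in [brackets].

Rule 1: /n/ before /k/ (velar) → [ŋ]
After rule 1: fipe+ŋkaj
Rule 2: /e/ before nasal /ŋ/ → [ẽ]

[fipẽ+ŋkaj]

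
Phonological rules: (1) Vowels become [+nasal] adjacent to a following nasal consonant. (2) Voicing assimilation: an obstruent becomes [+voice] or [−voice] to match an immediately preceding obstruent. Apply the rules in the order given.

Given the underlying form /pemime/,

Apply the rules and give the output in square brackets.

[pẽmĩme]

Rule 1: /e/ before nasal /m/ → [ẽ]
Rule 1: /i/ before nasal /m/ → [ĩ]
After rule 1: pẽmĩme
Rule 2: no segment meets the rule's conditions; no change.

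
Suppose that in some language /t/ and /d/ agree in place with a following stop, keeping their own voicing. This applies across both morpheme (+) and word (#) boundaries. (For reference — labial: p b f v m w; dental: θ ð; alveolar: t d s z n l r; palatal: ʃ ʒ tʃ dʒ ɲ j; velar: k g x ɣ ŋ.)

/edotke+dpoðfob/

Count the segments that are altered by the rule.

2

/t/ before /k/ (velar) → [k]
/d/ before /p/ (labial) → [b]
2 segments change.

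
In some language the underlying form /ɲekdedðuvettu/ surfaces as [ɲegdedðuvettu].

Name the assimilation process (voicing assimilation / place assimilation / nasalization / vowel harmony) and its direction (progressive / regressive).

/k/→[g].
Each target copies a feature from the following segment, so the direction is regressive.

voicing assimilation, regressive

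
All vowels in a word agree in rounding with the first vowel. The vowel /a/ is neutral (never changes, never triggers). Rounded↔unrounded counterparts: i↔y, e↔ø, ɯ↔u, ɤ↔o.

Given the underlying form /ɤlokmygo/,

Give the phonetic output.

[ɤlɤkmigɤ]

/o/ harmonizes with /ɤ/ ([-round]) → [ɤ]
/y/ harmonizes with /ɤ/ ([-round]) → [i]
/o/ harmonizes with /ɤ/ ([-round]) → [ɤ]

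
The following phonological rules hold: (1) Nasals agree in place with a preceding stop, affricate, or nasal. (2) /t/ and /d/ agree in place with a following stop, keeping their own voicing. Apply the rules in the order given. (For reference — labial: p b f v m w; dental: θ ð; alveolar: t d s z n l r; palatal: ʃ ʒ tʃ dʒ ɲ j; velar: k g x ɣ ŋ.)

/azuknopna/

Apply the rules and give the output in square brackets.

[azukŋopma]

Rule 1: /n/ after /k/ (velar) → [ŋ]
Rule 1: /n/ after /p/ (labial) → [m]
After rule 1: azukŋopma
Rule 2: no segment meets the rule's conditions; no change.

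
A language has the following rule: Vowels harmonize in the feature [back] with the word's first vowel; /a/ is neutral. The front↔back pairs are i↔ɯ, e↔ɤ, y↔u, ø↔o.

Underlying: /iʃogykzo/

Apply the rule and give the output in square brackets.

[iʃøgykzø]

/o/ harmonizes with /i/ ([-back]) → [ø]
/o/ harmonizes with /i/ ([-back]) → [ø]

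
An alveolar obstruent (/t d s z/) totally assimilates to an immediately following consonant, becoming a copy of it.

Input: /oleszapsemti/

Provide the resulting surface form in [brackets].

/s/ before /z/ → [z] (total assimilation)

[olezzapsemti]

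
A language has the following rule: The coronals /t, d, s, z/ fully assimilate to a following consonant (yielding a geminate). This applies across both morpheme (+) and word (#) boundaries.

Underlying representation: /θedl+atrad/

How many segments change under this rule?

2

/d/ before /l/ → [l] (total assimilation)
/t/ before /r/ → [r] (total assimilation)
2 segments change.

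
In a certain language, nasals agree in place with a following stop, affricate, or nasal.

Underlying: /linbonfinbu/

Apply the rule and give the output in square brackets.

[limbonfimbu]

/n/ before /b/ (labial) → [m]
/n/ before /b/ (labial) → [m]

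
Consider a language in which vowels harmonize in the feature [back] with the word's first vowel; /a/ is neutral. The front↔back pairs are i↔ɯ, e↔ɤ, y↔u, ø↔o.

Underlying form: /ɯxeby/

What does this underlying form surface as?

[ɯxɤbu]

/e/ harmonizes with /ɯ/ ([+back]) → [ɤ]
/y/ harmonizes with /ɯ/ ([+back]) → [u]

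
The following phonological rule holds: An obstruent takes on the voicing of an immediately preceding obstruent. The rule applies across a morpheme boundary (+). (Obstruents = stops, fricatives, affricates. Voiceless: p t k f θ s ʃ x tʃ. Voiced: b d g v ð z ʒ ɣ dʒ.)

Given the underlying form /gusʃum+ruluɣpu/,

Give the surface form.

[gusʃum+ruluɣbu]

/p/ after /ɣ/ (voiced) → [b]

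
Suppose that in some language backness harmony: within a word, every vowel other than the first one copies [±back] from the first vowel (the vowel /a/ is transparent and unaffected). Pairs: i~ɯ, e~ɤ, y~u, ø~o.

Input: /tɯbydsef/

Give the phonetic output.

[tɯbudsɤf]

/y/ harmonizes with /ɯ/ ([+back]) → [u]
/e/ harmonizes with /ɯ/ ([+back]) → [ɤ]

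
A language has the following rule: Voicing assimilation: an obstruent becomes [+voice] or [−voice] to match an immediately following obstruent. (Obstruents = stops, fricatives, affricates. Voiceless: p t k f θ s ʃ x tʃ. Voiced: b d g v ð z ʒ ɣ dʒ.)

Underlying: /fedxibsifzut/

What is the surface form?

[fetxipsivzut]

/d/ before /x/ (voiceless) → [t]
/b/ before /s/ (voiceless) → [p]
/f/ before /z/ (voiced) → [v]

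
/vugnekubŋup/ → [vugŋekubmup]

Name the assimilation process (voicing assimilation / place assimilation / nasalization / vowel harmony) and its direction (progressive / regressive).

/n/→[ŋ] /ŋ/→[m].
Each target copies a feature from the preceding segment, so the direction is progressive.

place assimilation, progressive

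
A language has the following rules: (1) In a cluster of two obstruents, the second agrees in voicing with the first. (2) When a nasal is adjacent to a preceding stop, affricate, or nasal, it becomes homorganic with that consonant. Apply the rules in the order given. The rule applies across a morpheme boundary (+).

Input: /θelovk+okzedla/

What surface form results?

[θelovg+oksedla]

Rule 1: /k/ after /v/ (voiced) → [g]
Rule 1: /z/ after /k/ (voiceless) → [s]
After rule 1: θelovg+oksedla
Rule 2: no segment meets the rule's conditions; no change.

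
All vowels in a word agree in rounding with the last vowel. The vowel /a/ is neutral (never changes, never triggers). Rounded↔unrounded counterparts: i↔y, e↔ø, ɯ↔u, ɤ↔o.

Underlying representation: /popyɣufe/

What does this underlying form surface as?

/o/ harmonizes with /e/ ([-round]) → [ɤ]
/y/ harmonizes with /e/ ([-round]) → [i]
/u/ harmonizes with /e/ ([-round]) → [ɯ]

[pɤpiɣɯfe]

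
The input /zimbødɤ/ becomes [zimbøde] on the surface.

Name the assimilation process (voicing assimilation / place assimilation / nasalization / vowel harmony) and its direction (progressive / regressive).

/ɤ/→[e].
Vowels agree with the first vowel, so the harmony is progressive.

vowel harmony, progressive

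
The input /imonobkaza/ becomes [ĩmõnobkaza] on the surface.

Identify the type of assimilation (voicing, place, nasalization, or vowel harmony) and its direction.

nasalization, regressive

/i/→[ĩ] /o/→[õ].
Each target copies a feature from the following segment, so the direction is regressive.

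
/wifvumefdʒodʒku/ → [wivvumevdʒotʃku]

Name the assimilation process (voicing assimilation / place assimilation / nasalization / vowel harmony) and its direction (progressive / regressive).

/f/→[v] /f/→[v] /dʒ/→[tʃ].
Each target copies a feature from the following segment, so the direction is regressive.

voicing assimilation, regressive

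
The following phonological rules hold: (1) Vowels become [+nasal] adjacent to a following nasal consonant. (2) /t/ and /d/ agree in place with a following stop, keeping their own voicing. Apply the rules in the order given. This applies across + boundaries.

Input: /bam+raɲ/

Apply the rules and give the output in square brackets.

Rule 1: /a/ before nasal /m/ → [ã]
Rule 1: /a/ before nasal /ɲ/ → [ã]
After rule 1: bãm+rãɲ
Rule 2: no segment meets the rule's conditions; no change.

[bãm+rãɲ]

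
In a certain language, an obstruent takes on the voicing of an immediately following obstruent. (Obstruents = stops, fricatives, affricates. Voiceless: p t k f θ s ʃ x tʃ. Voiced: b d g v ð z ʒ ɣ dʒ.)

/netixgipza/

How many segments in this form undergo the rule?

/x/ before /g/ (voiced) → [ɣ]
/p/ before /z/ (voiced) → [b]
2 segments change.

2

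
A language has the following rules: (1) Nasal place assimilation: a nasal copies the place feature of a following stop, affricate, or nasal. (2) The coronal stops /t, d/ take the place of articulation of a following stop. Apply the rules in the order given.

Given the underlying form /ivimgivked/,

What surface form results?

Rule 1: /m/ before /g/ (velar) → [ŋ]
After rule 1: iviŋgivked
Rule 2: no segment meets the rule's conditions; no change.

[iviŋgivked]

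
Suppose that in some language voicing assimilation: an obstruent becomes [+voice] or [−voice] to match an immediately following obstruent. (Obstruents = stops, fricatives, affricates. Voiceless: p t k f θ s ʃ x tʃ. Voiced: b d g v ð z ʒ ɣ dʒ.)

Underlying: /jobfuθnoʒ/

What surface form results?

[jopfuθnoʒ]

/b/ before /f/ (voiceless) → [p]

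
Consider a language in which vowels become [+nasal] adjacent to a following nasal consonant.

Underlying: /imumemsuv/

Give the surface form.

/i/ before nasal /m/ → [ĩ]
/u/ before nasal /m/ → [ũ]
/e/ before nasal /m/ → [ẽ]

[ĩmũmẽmsuv]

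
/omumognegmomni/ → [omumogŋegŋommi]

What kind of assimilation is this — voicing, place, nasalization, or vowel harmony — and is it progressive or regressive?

place assimilation, progressive

/n/→[ŋ] /m/→[ŋ] /n/→[m].
Each target copies a feature from the preceding segment, so the direction is progressive.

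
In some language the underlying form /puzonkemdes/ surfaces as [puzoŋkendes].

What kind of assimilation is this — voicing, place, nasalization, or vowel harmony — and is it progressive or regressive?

place assimilation, regressive

/n/→[ŋ] /m/→[n].
Each target copies a feature from the following segment, so the direction is regressive.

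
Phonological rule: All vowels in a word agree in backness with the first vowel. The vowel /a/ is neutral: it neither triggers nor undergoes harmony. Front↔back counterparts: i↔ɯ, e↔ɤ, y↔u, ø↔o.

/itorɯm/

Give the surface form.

[itørim]

/o/ harmonizes with /i/ ([-back]) → [ø]
/ɯ/ harmonizes with /i/ ([-back]) → [i]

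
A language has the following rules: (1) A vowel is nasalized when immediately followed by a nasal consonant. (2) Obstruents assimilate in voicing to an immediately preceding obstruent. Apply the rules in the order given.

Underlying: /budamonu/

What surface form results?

Rule 1: /a/ before nasal /m/ → [ã]
Rule 1: /o/ before nasal /n/ → [õ]
After rule 1: budãmõnu
Rule 2: no segment meets the rule's conditions; no change.

[budãmõnu]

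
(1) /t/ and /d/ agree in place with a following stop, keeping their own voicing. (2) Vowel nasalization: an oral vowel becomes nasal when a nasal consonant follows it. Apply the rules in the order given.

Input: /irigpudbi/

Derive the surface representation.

Rule 1: /d/ before /b/ (labial) → [b]
After rule 1: irigpubbi
Rule 2: no segment meets the rule's conditions; no change.

[irigpubbi]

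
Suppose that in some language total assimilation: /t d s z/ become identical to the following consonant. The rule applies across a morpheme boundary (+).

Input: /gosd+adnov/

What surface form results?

[godd+annov]

/s/ before /d/ → [d] (total assimilation)
/d/ before /n/ → [n] (total assimilation)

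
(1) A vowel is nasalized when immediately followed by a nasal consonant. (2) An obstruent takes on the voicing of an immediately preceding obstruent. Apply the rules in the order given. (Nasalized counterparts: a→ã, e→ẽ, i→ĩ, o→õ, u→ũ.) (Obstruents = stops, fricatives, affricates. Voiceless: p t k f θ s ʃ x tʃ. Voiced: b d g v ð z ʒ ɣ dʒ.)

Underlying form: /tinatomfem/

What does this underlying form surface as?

Rule 1: /i/ before nasal /n/ → [ĩ]
Rule 1: /o/ before nasal /m/ → [õ]
Rule 1: /e/ before nasal /m/ → [ẽ]
After rule 1: tĩnatõmfẽm
Rule 2: no segment meets the rule's conditions; no change.

[tĩnatõmfẽm]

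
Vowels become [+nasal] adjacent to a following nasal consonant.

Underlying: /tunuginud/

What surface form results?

/u/ before nasal /n/ → [ũ]
/i/ before nasal /n/ → [ĩ]

[tũnugĩnud]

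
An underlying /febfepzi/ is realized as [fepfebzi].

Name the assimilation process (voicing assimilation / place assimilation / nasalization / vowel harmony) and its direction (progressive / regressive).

voicing assimilation, regressive

/b/→[p] /p/→[b].
Each target copies a feature from the following segment, so the direction is regressive.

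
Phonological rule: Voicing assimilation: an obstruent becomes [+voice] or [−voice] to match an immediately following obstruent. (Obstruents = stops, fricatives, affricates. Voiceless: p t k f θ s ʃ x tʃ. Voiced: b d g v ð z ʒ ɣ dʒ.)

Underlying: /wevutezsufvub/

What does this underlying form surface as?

[wevutessuvvub]

/z/ before /s/ (voiceless) → [s]
/f/ before /v/ (voiced) → [v]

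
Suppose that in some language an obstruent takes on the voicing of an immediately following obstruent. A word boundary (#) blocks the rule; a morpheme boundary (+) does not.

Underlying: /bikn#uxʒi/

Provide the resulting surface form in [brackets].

/x/ before /ʒ/ (voiced) → [ɣ]

[bikn#uɣʒi]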